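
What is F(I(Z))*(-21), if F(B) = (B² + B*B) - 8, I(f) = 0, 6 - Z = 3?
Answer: 168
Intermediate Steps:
Z = 3 (Z = 6 - 1*3 = 6 - 3 = 3)
F(B) = -8 + 2*B² (F(B) = (B² + B²) - 8 = 2*B² - 8 = -8 + 2*B²)
F(I(Z))*(-21) = (-8 + 2*0²)*(-21) = (-8 + 2*0)*(-21) = (-8 + 0)*(-21) = -8*(-21) = 168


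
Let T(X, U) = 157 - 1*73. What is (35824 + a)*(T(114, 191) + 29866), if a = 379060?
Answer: 12425775800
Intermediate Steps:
T(X, U) = 84 (T(X, U) = 157 - 73 = 84)
(35824 + a)*(T(114, 191) + 29866) = (35824 + 379060)*(84 + 29866) = 414884*29950 = 12425775800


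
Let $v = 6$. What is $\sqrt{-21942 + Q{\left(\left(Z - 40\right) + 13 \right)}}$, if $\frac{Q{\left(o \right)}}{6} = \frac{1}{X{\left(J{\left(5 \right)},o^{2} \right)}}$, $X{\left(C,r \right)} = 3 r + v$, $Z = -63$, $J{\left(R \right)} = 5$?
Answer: $\frac{i \sqrt{360081403091}}{4051} \approx 148.13 i$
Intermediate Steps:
$X{\left(C,r \right)} = 6 + 3 r$ ($X{\left(C,r \right)} = 3 r + 6 = 6 + 3 r$)
$Q{\left(o \right)} = \frac{6}{6 + 3 o^{2}}$
$\sqrt{-21942 + Q{\left(\left(Z - 40\right) + 13 \right)}} = \sqrt{-21942 + \frac{2}{2 + \left(\left(-63 - 40\right) + 13\right)^{2}}} = \sqrt{-21942 + \frac{2}{2 + \left(-103 + 13\right)^{2}}} = \sqrt{-21942 + \frac{2}{2 + \left(-90\right)^{2}}} = \sqrt{-21942 + \frac{2}{2 + 8100}} = \sqrt{-21942 + \frac{2}{8102}} = \sqrt{-21942 + 2 \cdot \frac{1}{8102}} = \sqrt{-21942 + \frac{1}{4051}} = \sqrt{- \frac{88887041}{4051}} = \frac{i \sqrt{360081403091}}{4051}$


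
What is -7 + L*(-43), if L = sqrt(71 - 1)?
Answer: -7 - 43*sqrt(70) ≈ -366.76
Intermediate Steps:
L = sqrt(70) ≈ 8.3666
-7 + L*(-43) = -7 + sqrt(70)*(-43) = -7 - 43*sqrt(70)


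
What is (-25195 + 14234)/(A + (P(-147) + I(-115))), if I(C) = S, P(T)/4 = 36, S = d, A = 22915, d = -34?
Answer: -10961/23025 ≈ -0.47605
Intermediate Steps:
S = -34
P(T) = 144 (P(T) = 4*36 = 144)
I(C) = -34
(-25195 + 14234)/(A + (P(-147) + I(-115))) = (-25195 + 14234)/(22915 + (144 - 34)) = -10961/(22915 + 110) = -10961/23025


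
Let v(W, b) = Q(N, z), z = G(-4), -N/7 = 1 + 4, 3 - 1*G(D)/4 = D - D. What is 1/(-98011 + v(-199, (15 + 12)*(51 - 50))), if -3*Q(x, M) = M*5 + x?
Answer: -3/294058 ≈ -1.0202e-5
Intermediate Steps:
G(D) = 12 (G(D) = 12 - 4*(D - D) = 12 - 4*0 = 12 + 0 = 12)
N = -35 (N = -7*(1 + 4) = -7*5 = -35)
z = 12
Q(x, M) = -5*M/3 - x/3 (Q(x, M) = -(M*5 + x)/3 = -(5*M + x)/3 = -(x + 5*M)/3 = -5*M/3 - x/3)
v(W, b) = -25/3 (v(W, b) = -5/3*12 - ⅓*(-35) = -20 + 35/3 = -25/3)
1/(-98011 + v(-199, (15 + 12)*(51 - 50))) = 1/(-98011 - 25/3) = 1/(-294058/3) = -3/294058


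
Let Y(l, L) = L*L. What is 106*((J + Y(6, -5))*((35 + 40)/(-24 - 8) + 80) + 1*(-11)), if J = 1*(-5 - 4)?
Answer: 130539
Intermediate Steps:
Y(l, L) = L²
J = -9 (J = 1*(-9) = -9)
106*((J + Y(6, -5))*((35 + 40)/(-24 - 8) + 80) + 1*(-11)) = 106*((-9 + (-5)²)*((35 + 40)/(-24 - 8) + 80) + 1*(-11)) = 106*((-9 + 25)*(75/(-32) + 80) - 11) = 106*(16*(75*(-1/32) + 80) - 11) = 106*(16*(-75/32 + 80) - 11) = 106*(16*(2485/32) - 11) = 106*(2485/2 - 11) = 106*(2463/2) = 130539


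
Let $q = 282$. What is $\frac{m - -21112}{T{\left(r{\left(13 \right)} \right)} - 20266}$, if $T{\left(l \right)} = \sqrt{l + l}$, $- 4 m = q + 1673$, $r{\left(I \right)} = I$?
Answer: $- \frac{835901569}{821421460} - \frac{82493 \sqrt{26}}{1642842920} \approx -1.0179$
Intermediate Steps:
$m = - \frac{1955}{4}$ ($m = - \frac{282 + 1673}{4} = \left(- \frac{1}{4}\right) 1955 = - \frac{1955}{4} \approx -488.75$)
$T{\left(l \right)} = \sqrt{2} \sqrt{l}$ ($T{\left(l \right)} = \sqrt{2 l} = \sqrt{2} \sqrt{l}$)
$\frac{m - -21112}{T{\left(r{\left(13 \right)} \right)} - 20266} = \frac{- \frac{1955}{4} - -21112}{\sqrt{2} \sqrt{13} - 20266} = \frac{- \frac{1955}{4} + 21112}{\sqrt{26} - 20266} = \frac{82493}{4 \left(-20266 + \sqrt{26}\right)}$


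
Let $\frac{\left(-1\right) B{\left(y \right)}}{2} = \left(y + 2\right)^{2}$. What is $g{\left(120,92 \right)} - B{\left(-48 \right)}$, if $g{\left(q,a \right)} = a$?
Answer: $4324$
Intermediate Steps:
$B{\left(y \right)} = - 2 \left(2 + y\right)^{2}$ ($B{\left(y \right)} = - 2 \left(y + 2\right)^{2} = - 2 \left(2 + y\right)^{2}$)
$g{\left(120,92 \right)} - B{\left(-48 \right)} = 92 - - 2 \left(2 - 48\right)^{2} = 92 - - 2 \left(-46\right)^{2} = 92 - \left(-2\right) 2116 = 92 - -4232 = 92 + 4232 = 4324$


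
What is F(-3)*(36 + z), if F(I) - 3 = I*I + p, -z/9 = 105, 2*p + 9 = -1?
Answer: -6363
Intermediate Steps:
p = -5 (p = -9/2 + (1/2)*(-1) = -9/2 - 1/2 = -5)
z = -945 (z = -9*105 = -945)
F(I) = -2 + I**2 (F(I) = 3 + (I*I - 5) = 3 + (I**2 - 5) = 3 + (-5 + I**2) = -2 + I**2)
F(-3)*(36 + z) = (-2 + (-3)**2)*(36 - 945) = (-2 + 9)*(-909) = 7*(-909) = -6363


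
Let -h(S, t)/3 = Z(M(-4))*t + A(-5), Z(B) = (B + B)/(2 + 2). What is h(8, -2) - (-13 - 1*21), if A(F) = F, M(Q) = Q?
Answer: 37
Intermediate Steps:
Z(B) = B/2 (Z(B) = (2*B)/4 = (2*B)*(¼) = B/2)
h(S, t) = 15 + 6*t (h(S, t) = -3*(((½)*(-4))*t - 5) = -3*(-2*t - 5) = -3*(-5 - 2*t) = 15 + 6*t)
h(8, -2) - (-13 - 1*21) = (15 + 6*(-2)) - (-13 - 1*21) = (15 - 12) - (-13 - 21) = 3 - 1*(-34) = 3 + 34 = 37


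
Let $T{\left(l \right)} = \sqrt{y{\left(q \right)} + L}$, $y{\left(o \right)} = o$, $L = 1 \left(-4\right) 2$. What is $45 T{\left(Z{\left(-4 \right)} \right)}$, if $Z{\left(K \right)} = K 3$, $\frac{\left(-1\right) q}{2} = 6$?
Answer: $90 i \sqrt{5} \approx 201.25 i$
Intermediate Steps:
$q = -12$ ($q = \left(-2\right) 6 = -12$)
$L = -8$ ($L = \left(-4\right) 2 = -8$)
$Z{\left(K \right)} = 3 K$
$T{\left(l \right)} = 2 i \sqrt{5}$ ($T{\left(l \right)} = \sqrt{-12 - 8} = \sqrt{-20} = 2 i \sqrt{5}$)
$45 T{\left(Z{\left(-4 \right)} \right)} = 45 \cdot 2 i \sqrt{5} = 90 i \sqrt{5}$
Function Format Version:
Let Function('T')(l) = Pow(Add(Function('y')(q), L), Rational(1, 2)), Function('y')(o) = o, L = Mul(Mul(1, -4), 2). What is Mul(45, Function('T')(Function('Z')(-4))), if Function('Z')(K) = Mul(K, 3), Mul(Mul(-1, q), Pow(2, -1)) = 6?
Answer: Mul(90, I, Pow(5, Rational(1, 2))) ≈ Mul(201.25, I)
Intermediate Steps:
q = -12 (q = Mul(-2, 6) = -12)
L = -8 (L = Mul(-4, 2) = -8)
Function('Z')(K) = Mul(3, K)
Function('T')(l) = Mul(2, I, Pow(5, Rational(1, 2))) (Function('T')(l) = Pow(Add(-12, -8), Rational(1, 2)) = Pow(-20, Rational(1, 2)) = Mul(2, I, Pow(5, Rational(1, 2))))
Mul(45, Function('T')(Function('Z')(-4))) = Mul(45, Mul(2, I, Pow(5, Rational(1, 2)))) = Mul(90, I, Pow(5, Rational(1, 2)))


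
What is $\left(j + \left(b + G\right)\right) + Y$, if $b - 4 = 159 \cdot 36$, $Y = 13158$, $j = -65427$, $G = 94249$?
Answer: $47708$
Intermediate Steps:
$b = 5728$ ($b = 4 + 159 \cdot 36 = 4 + 5724 = 5728$)
$\left(j + \left(b + G\right)\right) + Y = \left(-65427 + \left(5728 + 94249\right)\right) + 13158 = \left(-65427 + 99977\right) + 13158 = 34550 + 13158 = 47708$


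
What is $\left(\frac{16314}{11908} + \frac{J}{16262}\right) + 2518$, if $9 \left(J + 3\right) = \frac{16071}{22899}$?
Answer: $\frac{8378812778690885}{3325757377878} \approx 2519.4$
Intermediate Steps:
$J = - \frac{200734}{68697}$ ($J = -3 + \frac{16071 \cdot \frac{1}{22899}}{9} = -3 + \frac{1}{9} \cdot \frac{5357}{7633} = -3 + \frac{5357}{68697} = - \frac{200734}{68697} \approx -2.922$)
$\left(\frac{16314}{11908} + \frac{J}{16262}\right) + 2518 = \left(\frac{16314}{11908} - \frac{200734}{68697 \cdot 16262}\right) + 2518 = \left(16314 \cdot \frac{1}{11908} - \frac{100367}{558575307}\right) + 2518 = \left(\frac{8157}{5954} - \frac{100367}{558575307}\right) + 2518 = \frac{4555701194081}{3325757377878} + 2518 = \frac{8378812778690885}{3325757377878}$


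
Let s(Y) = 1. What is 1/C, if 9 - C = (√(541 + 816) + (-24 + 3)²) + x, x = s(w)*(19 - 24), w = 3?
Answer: -427/180972 + √1357/180972 ≈ -0.0021559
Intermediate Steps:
x = -5 (x = 1*(19 - 24) = 1*(-5) = -5)
C = -427 - √1357 (C = 9 - ((√(541 + 816) + (-24 + 3)²) - 5) = 9 - ((√1357 + (-21)²) - 5) = 9 - ((√1357 + 441) - 5) = 9 - ((441 + √1357) - 5) = 9 - (436 + √1357) = 9 + (-436 - √1357) = -427 - √1357 ≈ -463.84)
1/C = 1/(-427 - √1357)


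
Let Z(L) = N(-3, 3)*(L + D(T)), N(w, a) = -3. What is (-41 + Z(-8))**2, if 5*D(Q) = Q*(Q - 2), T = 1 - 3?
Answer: 11881/25 ≈ 475.24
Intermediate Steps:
T = -2
D(Q) = Q*(-2 + Q)/5 (D(Q) = (Q*(Q - 2))/5 = (Q*(-2 + Q))/5 = Q*(-2 + Q)/5)
Z(L) = -24/5 - 3*L (Z(L) = -3*(L + (1/5)*(-2)*(-2 - 2)) = -3*(L + (1/5)*(-2)*(-4)) = -3*(L + 8/5) = -3*(8/5 + L) = -24/5 - 3*L)
(-41 + Z(-8))**2 = (-41 + (-24/5 - 3*(-8)))**2 = (-41 + (-24/5 + 24))**2 = (-41 + 96/5)**2 = (-109/5)**2 = 11881/25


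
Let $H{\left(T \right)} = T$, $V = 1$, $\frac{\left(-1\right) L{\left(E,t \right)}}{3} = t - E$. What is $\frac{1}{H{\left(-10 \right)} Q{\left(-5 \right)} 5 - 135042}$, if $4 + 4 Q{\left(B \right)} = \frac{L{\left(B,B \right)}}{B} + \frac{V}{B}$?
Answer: $- \frac{2}{269979} \approx -7.408 \cdot 10^{-6}$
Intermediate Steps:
$L{\left(E,t \right)} = - 3 t + 3 E$ ($L{\left(E,t \right)} = - 3 \left(t - E\right) = - 3 t + 3 E$)
$Q{\left(B \right)} = -1 + \frac{1}{4 B}$ ($Q{\left(B \right)} = -1 + \frac{\frac{- 3 B + 3 B}{B} + 1 \frac{1}{B}}{4} = -1 + \frac{\frac{0}{B} + \frac{1}{B}}{4} = -1 + \frac{0 + \frac{1}{B}}{4} = -1 + \frac{1}{4 B}$)
$\frac{1}{H{\left(-10 \right)} Q{\left(-5 \right)} 5 - 135042} = \frac{1}{- 10 \frac{\frac{1}{4} - -5}{-5} \cdot 5 - 135042} = \frac{1}{- 10 \left(- \frac{\frac{1}{4} + 5}{5}\right) 5 - 135042} = \frac{1}{- 10 \left(\left(- \frac{1}{5}\right) \frac{21}{4}\right) 5 - 135042} = \frac{1}{\left(-10\right) \left(- \frac{21}{20}\right) 5 - 135042} = \frac{1}{\frac{21}{2} \cdot 5 - 135042} = \frac{1}{\frac{105}{2} - 135042} = \frac{1}{- \frac{269979}{2}} = - \frac{2}{269979}$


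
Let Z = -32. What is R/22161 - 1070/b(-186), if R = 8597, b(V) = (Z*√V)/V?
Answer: 8597/22161 + 535*I*√186/16 ≈ 0.38793 + 456.03*I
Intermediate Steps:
b(V) = -32/√V (b(V) = (-32*√V)/V = -32/√V)
R/22161 - 1070/b(-186) = 8597/22161 - 1070*(-I*√186/32) = 8597/22161 - (-535)*I*√186/16 = 8597/22161 + 535*I*√186/16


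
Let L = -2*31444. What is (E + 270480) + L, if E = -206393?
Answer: 1199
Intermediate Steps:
L = -62888
(E + 270480) + L = (-206393 + 270480) - 62888 = 64087 - 62888 = 1199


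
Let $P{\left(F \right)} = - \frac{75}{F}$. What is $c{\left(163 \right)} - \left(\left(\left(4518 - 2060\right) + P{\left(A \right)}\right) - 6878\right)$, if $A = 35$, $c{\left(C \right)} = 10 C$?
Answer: $\frac{42365}{7} \approx 6052.1$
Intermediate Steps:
$c{\left(163 \right)} - \left(\left(\left(4518 - 2060\right) + P{\left(A \right)}\right) - 6878\right) = 10 \cdot 163 - \left(\left(\left(4518 - 2060\right) - \frac{75}{35}\right) - 6878\right) = 1630 - \left(\left(\left(4518 - 2060\right) - \frac{15}{7}\right) - 6878\right) = 1630 - \left(\left(2458 - \frac{15}{7}\right) - 6878\right) = 1630 - \left(\frac{17191}{7} - 6878\right) = 1630 - - \frac{30955}{7} = 1630 + \frac{30955}{7} = \frac{42365}{7}$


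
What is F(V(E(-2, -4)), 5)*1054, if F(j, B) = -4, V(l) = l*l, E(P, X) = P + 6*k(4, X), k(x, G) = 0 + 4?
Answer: -4216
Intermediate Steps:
k(x, G) = 4
E(P, X) = 24 + P (E(P, X) = P + 6*4 = P + 24 = 24 + P)
V(l) = l**2
F(V(E(-2, -4)), 5)*1054 = -4*1054 = -4216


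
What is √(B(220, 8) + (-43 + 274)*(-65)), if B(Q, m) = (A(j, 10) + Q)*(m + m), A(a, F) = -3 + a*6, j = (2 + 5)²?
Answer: I*√6839 ≈ 82.698*I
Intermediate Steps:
j = 49 (j = 7² = 49)
A(a, F) = -3 + 6*a
B(Q, m) = 2*m*(291 + Q) (B(Q, m) = ((-3 + 6*49) + Q)*(m + m) = ((-3 + 294) + Q)*(2*m) = (291 + Q)*(2*m) = 2*m*(291 + Q))
√(B(220, 8) + (-43 + 274)*(-65)) = √(2*8*(291 + 220) + (-43 + 274)*(-65)) = √(2*8*511 + 231*(-65)) = √(8176 - 15015) = √(-6839) = I*√6839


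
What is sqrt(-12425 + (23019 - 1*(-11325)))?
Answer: sqrt(21919) ≈ 148.05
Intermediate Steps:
sqrt(-12425 + (23019 - 1*(-11325))) = sqrt(-12425 + (23019 + 11325)) = sqrt(-12425 + 34344) = sqrt(21919)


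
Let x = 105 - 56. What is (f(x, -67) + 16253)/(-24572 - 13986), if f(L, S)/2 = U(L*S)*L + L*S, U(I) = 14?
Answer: -11059/38558 ≈ -0.28681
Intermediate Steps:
x = 49
f(L, S) = 28*L + 2*L*S (f(L, S) = 2*(14*L + L*S) = 28*L + 2*L*S)
(f(x, -67) + 16253)/(-24572 - 13986) = (2*49*(14 - 67) + 16253)/(-24572 - 13986) = (2*49*(-53) + 16253)/(-38558) = (-5194 + 16253)*(-1/38558) = 11059*(-1/38558) = -11059/38558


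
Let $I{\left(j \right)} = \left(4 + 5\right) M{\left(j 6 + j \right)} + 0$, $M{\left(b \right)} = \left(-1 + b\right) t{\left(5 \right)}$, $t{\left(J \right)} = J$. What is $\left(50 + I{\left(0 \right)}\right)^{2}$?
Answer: $25$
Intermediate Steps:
$M{\left(b \right)} = -5 + 5 b$ ($M{\left(b \right)} = \left(-1 + b\right) 5 = -5 + 5 b$)
$I{\left(j \right)} = -45 + 315 j$ ($I{\left(j \right)} = \left(4 + 5\right) \left(-5 + 5 \left(j 6 + j\right)\right) + 0 = 9 \left(-5 + 5 \left(6 j + j\right)\right) + 0 = 9 \left(-5 + 5 \cdot 7 j\right) + 0 = 9 \left(-5 + 35 j\right) + 0 = \left(-45 + 315 j\right) + 0 = -45 + 315 j$)
$\left(50 + I{\left(0 \right)}\right)^{2} = \left(50 + \left(-45 + 315 \cdot 0\right)\right)^{2} = \left(50 + \left(-45 + 0\right)\right)^{2} = \left(50 - 45\right)^{2} = 5^{2} = 25$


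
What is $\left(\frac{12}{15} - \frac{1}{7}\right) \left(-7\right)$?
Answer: $- \frac{23}{5} \approx -4.6$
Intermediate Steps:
$\left(\frac{12}{15} - \frac{1}{7}\right) \left(-7\right) = \left(12 \cdot \frac{1}{15} - \frac{1}{7}\right) \left(-7\right) = \left(\frac{4}{5} - \frac{1}{7}\right) \left(-7\right) = \frac{23}{35} \left(-7\right) = - \frac{23}{5}$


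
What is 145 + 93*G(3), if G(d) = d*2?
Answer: 703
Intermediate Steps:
G(d) = 2*d
145 + 93*G(3) = 145 + 93*(2*3) = 145 + 93*6 = 145 + 558 = 703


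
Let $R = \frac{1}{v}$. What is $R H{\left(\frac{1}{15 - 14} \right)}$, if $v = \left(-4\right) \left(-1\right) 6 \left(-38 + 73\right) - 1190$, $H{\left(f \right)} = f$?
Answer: $- \frac{1}{350} \approx -0.0028571$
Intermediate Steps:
$v = -350$ ($v = 4 \cdot 6 \cdot 35 - 1190 = 24 \cdot 35 - 1190 = 840 - 1190 = -350$)
$R = - \frac{1}{350}$ ($R = \frac{1}{-350} = - \frac{1}{350} \approx -0.0028571$)
$R H{\left(\frac{1}{15 - 14} \right)} = - \frac{1}{350 \left(15 - 14\right)} = - \frac{1}{350 \cdot 1} = \left(- \frac{1}{350}\right) 1 = - \frac{1}{350}$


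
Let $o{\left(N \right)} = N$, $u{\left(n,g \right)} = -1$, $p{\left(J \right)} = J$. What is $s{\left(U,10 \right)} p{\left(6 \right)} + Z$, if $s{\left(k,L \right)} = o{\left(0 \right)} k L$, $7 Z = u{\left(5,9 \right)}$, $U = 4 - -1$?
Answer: $- \frac{1}{7} \approx -0.14286$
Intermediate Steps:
$U = 5$ ($U = 4 + 1 = 5$)
$Z = - \frac{1}{7}$ ($Z = \frac{1}{7} \left(-1\right) = - \frac{1}{7} \approx -0.14286$)
$s{\left(k,L \right)} = 0$ ($s{\left(k,L \right)} = 0 k L = 0 L = 0$)
$s{\left(U,10 \right)} p{\left(6 \right)} + Z = 0 \cdot 6 - \frac{1}{7} = 0 - \frac{1}{7} = - \frac{1}{7}$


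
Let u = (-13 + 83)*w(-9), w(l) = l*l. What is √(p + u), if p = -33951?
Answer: I*√28281 ≈ 168.17*I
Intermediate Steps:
w(l) = l²
u = 5670 (u = (-13 + 83)*(-9)² = 70*81 = 5670)
√(p + u) = √(-33951 + 5670) = √(-28281) = I*√28281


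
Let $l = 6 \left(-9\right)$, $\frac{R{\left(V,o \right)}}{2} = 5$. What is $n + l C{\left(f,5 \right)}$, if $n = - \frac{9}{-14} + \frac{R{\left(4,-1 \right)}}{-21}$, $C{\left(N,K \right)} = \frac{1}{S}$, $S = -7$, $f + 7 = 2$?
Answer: $\frac{331}{42} \approx 7.881$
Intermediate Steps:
$f = -5$ ($f = -7 + 2 = -5$)
$R{\left(V,o \right)} = 10$ ($R{\left(V,o \right)} = 2 \cdot 5 = 10$)
$C{\left(N,K \right)} = - \frac{1}{7}$ ($C{\left(N,K \right)} = \frac{1}{-7} = - \frac{1}{7}$)
$n = \frac{1}{6}$ ($n = - \frac{9}{-14} + \frac{10}{-21} = \left(-9\right) \left(- \frac{1}{14}\right) + 10 \left(- \frac{1}{21}\right) = \frac{9}{14} - \frac{10}{21} = \frac{1}{6} \approx 0.16667$)
$l = -54$
$n + l C{\left(f,5 \right)} = \frac{1}{6} - - \frac{54}{7} = \frac{1}{6} + \frac{54}{7} = \frac{331}{42}$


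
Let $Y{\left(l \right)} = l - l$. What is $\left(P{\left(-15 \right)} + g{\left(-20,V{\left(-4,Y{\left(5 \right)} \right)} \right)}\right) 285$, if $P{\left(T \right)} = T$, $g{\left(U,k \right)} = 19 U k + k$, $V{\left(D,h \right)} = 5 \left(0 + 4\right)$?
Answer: $-2164575$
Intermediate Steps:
$Y{\left(l \right)} = 0$
$V{\left(D,h \right)} = 20$ ($V{\left(D,h \right)} = 5 \cdot 4 = 20$)
$g{\left(U,k \right)} = k + 19 U k$ ($g{\left(U,k \right)} = 19 U k + k = k + 19 U k$)
$\left(P{\left(-15 \right)} + g{\left(-20,V{\left(-4,Y{\left(5 \right)} \right)} \right)}\right) 285 = \left(-15 + 20 \left(1 + 19 \left(-20\right)\right)\right) 285 = \left(-15 + 20 \left(1 - 380\right)\right) 285 = \left(-15 + 20 \left(-379\right)\right) 285 = \left(-15 - 7580\right) 285 = \left(-7595\right) 285 = -2164575$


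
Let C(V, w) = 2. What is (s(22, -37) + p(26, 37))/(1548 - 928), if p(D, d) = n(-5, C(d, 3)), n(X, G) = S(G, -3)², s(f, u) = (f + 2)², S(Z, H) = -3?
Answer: 117/124 ≈ 0.94355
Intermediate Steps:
s(f, u) = (2 + f)²
n(X, G) = 9 (n(X, G) = (-3)² = 9)
p(D, d) = 9
(s(22, -37) + p(26, 37))/(1548 - 928) = ((2 + 22)² + 9)/(1548 - 928) = (24² + 9)/620 = (576 + 9)*(1/620) = 585*(1/620) = 117/124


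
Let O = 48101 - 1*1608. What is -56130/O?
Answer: -56130/46493 ≈ -1.2073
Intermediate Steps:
O = 46493 (O = 48101 - 1608 = 46493)
-56130/O = -56130/46493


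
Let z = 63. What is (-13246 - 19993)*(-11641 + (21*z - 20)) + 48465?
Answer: 343673247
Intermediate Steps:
(-13246 - 19993)*(-11641 + (21*z - 20)) + 48465 = (-13246 - 19993)*(-11641 + (21*63 - 20)) + 48465 = -33239*(-11641 + (1323 - 20)) + 48465 = -33239*(-11641 + 1303) + 48465 = -33239*(-10338) + 48465 = 343624782 + 48465 = 343673247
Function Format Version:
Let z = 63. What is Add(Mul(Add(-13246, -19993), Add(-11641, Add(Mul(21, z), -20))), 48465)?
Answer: 343673247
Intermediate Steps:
Add(Mul(Add(-13246, -19993), Add(-11641, Add(Mul(21, z), -20))), 48465) = Add(Mul(Add(-13246, -19993), Add(-11641, Add(Mul(21, 63), -20))), 48465) = Add(Mul(-33239, Add(-11641, Add(1323, -20))), 48465) = Add(Mul(-33239, Add(-11641, 1303)), 48465) = Add(Mul(-33239, -10338), 48465) = Add(343624782, 48465) = 343673247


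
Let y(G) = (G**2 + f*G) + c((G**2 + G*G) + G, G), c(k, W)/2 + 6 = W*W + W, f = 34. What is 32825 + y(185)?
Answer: 142148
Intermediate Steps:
c(k, W) = -12 + 2*W + 2*W**2 (c(k, W) = -12 + 2*(W*W + W) = -12 + 2*(W**2 + W) = -12 + 2*(W + W**2) = -12 + (2*W + 2*W**2) = -12 + 2*W + 2*W**2)
y(G) = -12 + 3*G**2 + 36*G (y(G) = (G**2 + 34*G) + (-12 + 2*G + 2*G**2) = -12 + 3*G**2 + 36*G)
32825 + y(185) = 32825 + (-12 + 3*185**2 + 36*185) = 32825 + (-12 + 3*34225 + 6660) = 32825 + (-12 + 102675 + 6660) = 32825 + 109323 = 142148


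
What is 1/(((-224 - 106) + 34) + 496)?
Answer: 1/200 ≈ 0.0050000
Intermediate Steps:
1/(((-224 - 106) + 34) + 496) = 1/((-330 + 34) + 496) = 1/(-296 + 496) = 1/200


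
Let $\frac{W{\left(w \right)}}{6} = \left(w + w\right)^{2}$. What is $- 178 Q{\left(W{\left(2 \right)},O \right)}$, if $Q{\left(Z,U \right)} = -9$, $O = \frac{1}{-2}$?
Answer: $1602$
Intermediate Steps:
$O = - \frac{1}{2} \approx -0.5$
$W{\left(w \right)} = 24 w^{2}$ ($W{\left(w \right)} = 6 \left(w + w\right)^{2} = 6 \left(2 w\right)^{2} = 6 \cdot 4 w^{2} = 24 w^{2}$)
$- 178 Q{\left(W{\left(2 \right)},O \right)} = \left(-178\right) \left(-9\right) = 1602$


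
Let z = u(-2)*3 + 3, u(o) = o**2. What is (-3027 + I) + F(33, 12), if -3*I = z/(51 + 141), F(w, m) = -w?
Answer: -587525/192 ≈ -3060.0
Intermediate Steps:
z = 15 (z = (-2)**2*3 + 3 = 4*3 + 3 = 12 + 3 = 15)
I = -5/192 (I = -5/(51 + 141) = -5/192 ≈ -0.026042)
(-3027 + I) + F(33, 12) = (-3027 - 5/192) - 1*33 = -581189/192 - 33 = -587525/192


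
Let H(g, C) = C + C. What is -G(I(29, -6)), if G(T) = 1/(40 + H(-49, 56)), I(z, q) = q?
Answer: -1/152 ≈ -0.0065789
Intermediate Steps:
H(g, C) = 2*C
G(T) = 1/152 (G(T) = 1/(40 + 2*56) = 1/(40 + 112) = 1/152)
-G(I(29, -6)) = -1*1/152 = -1/152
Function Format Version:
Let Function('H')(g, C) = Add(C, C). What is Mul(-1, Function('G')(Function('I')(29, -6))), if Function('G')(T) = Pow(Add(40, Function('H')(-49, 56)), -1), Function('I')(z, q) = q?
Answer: Rational(-1, 152) ≈ -0.0065789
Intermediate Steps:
Function('H')(g, C) = Mul(2, C)
Function('G')(T) = Rational(1, 152) (Function('G')(T) = Pow(Add(40, Mul(2, 56)), -1) = Pow(Add(40, 112), -1) = Pow(152, -1) = Rational(1, 152))
Mul(-1, Function('G')(Function('I')(29, -6))) = Mul(-1, Rational(1, 152)) = Rational(-1, 152)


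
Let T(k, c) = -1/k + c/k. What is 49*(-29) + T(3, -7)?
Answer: -4271/3 ≈ -1423.7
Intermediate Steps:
49*(-29) + T(3, -7) = 49*(-29) + (-1 - 7)/3 = -1421 + (1/3)*(-8) = -1421 - 8/3 = -4271/3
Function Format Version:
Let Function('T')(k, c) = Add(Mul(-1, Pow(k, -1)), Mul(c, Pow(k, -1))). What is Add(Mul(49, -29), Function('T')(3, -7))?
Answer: Rational(-4271, 3) ≈ -1423.7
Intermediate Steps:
Add(Mul(49, -29), Function('T')(3, -7)) = Add(Mul(49, -29), Mul(Pow(3, -1), Add(-1, -7))) = Add(-1421, Mul(Rational(1, 3), -8)) = Add(-1421, Rational(-8, 3)) = Rational(-4271, 3)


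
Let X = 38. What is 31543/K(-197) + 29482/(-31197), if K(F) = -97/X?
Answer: -37396644652/3026109 ≈ -12358.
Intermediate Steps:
K(F) = -97/38
31543/K(-197) + 29482/(-31197) = 31543/(-97/38) + 29482/(-31197) = 31543*(-38/97) + 29482*(-1/31197) = -1198634/97 - 29482/31197 = -37396644652/3026109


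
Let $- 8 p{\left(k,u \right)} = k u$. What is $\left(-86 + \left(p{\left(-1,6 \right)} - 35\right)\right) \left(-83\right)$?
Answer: $\frac{39923}{4} \approx 9980.8$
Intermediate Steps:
$p{\left(k,u \right)} = - \frac{k u}{8}$
$\left(-86 + \left(p{\left(-1,6 \right)} - 35\right)\right) \left(-83\right) = \left(-86 - \left(35 - \frac{3}{4}\right)\right) \left(-83\right) = \left(-86 + \left(\frac{3}{4} - 35\right)\right) \left(-83\right) = \left(-86 - \frac{137}{4}\right) \left(-83\right) = \left(- \frac{481}{4}\right) \left(-83\right) = \frac{39923}{4}$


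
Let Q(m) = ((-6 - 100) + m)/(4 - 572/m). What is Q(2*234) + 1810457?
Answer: 45264683/25 ≈ 1.8106e+6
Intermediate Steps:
Q(m) = (-106 + m)/(4 - 572/m)
Q(2*234) + 1810457 = (2*234)*(-106 + 2*234)/(4*(-143 + 2*234)) + 1810457 = (¼)*468*(-106 + 468)/(-143 + 468) + 1810457 = (¼)*468*362/325 + 1810457 = (¼)*468*(1/325)*362 + 1810457 = 3258/25 + 1810457 = 45264683/25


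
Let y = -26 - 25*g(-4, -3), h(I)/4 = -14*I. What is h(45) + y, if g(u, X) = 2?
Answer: -2596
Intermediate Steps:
h(I) = -56*I (h(I) = 4*(-14*I) = -56*I)
y = -76 (y = -26 - 25*2 = -26 - 50 = -76)
h(45) + y = -56*45 - 76 = -2520 - 76 = -2596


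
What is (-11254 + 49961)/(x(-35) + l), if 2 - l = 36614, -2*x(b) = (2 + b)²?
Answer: -77414/74313 ≈ -1.0417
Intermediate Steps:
x(b) = -(2 + b)²/2
l = -36612 (l = 2 - 1*36614 = 2 - 36614 = -36612)
(-11254 + 49961)/(x(-35) + l) = (-11254 + 49961)/(-(2 - 35)²/2 - 36612) = 38707/(-½*(-33)² - 36612) = 38707/(-½*1089 - 36612) = 38707/(-1089/2 - 36612) = 38707/(-74313/2) = 38707*(-2/74313) = -77414/74313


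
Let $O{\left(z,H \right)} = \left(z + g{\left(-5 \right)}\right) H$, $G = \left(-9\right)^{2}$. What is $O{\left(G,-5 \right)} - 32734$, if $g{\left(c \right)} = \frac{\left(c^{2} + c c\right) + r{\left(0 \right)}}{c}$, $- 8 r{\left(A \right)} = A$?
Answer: $-33089$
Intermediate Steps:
$r{\left(A \right)} = - \frac{A}{8}$
$g{\left(c \right)} = 2 c$ ($g{\left(c \right)} = \frac{\left(c^{2} + c c\right) - 0}{c} = \frac{\left(c^{2} + c^{2}\right) + 0}{c} = \frac{2 c^{2} + 0}{c} = \frac{2 c^{2}}{c} = 2 c$)
$G = 81$
$O{\left(z,H \right)} = H \left(-10 + z\right)$ ($O{\left(z,H \right)} = \left(z + 2 \left(-5\right)\right) H = \left(z - 10\right) H = \left(-10 + z\right) H = H \left(-10 + z\right)$)
$O{\left(G,-5 \right)} - 32734 = - 5 \left(-10 + 81\right) - 32734 = \left(-5\right) 71 - 32734 = -355 - 32734 = -33089$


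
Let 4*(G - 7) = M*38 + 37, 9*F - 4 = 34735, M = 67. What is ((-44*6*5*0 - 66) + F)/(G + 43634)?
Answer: 136580/1594323 ≈ 0.085666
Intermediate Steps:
F = 34739/9 (F = 4/9 + (⅑)*34735 = 4/9 + 34735/9 = 34739/9 ≈ 3859.9)
G = 2611/4 (G = 7 + (67*38 + 37)/4 = 7 + (2546 + 37)/4 = 7 + (¼)*2583 = 7 + 2583/4 = 2611/4 ≈ 652.75)
((-44*6*5*0 - 66) + F)/(G + 43634) = ((-44*6*5*0 - 66) + 34739/9)/(2611/4 + 43634) = ((-1320*0 - 66) + 34739/9)/(177147/4) = ((-44*0 - 66) + 34739/9)*(4/177147) = ((0 - 66) + 34739/9)*(4/177147) = (-66 + 34739/9)*(4/177147) = (34145/9)*(4/177147) = 136580/1594323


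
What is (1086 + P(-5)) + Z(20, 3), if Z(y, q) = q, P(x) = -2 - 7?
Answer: 1080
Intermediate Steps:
P(x) = -9
(1086 + P(-5)) + Z(20, 3) = (1086 - 9) + 3 = 1077 + 3 = 1080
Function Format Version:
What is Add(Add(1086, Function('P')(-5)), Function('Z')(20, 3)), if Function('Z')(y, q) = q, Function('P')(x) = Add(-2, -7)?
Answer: 1080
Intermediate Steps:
Function('P')(x) = -9
Add(Add(1086, Function('P')(-5)), Function('Z')(20, 3)) = Add(Add(1086, -9), 3) = Add(1077, 3) = 1080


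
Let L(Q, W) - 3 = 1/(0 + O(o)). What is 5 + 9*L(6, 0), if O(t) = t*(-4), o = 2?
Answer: 247/8 ≈ 30.875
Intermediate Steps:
O(t) = -4*t
L(Q, W) = 23/8 (L(Q, W) = 3 + 1/(0 - 4*2) = 3 + 1/(0 - 8) = 3 + 1/(-8) = 3 - ⅛ = 23/8)
5 + 9*L(6, 0) = 5 + 9*(23/8) = 5 + 207/8 = 247/8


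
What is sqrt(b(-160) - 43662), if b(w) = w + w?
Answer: I*sqrt(43982) ≈ 209.72*I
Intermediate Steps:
b(w) = 2*w
sqrt(b(-160) - 43662) = sqrt(2*(-160) - 43662) = sqrt(-320 - 43662) = sqrt(-43982) = I*sqrt(43982)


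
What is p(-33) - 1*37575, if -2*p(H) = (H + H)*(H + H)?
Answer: -39753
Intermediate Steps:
p(H) = -2*H² (p(H) = -(H + H)*(H + H)/2 = -2*H*2*H/2 = -2*H²)
p(-33) - 1*37575 = -2*(-33)² - 1*37575 = -2*1089 - 37575 = -2178 - 37575 = -39753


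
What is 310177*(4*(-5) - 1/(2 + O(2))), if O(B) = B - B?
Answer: -12717257/2 ≈ -6.3586e+6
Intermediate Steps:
O(B) = 0
310177*(4*(-5) - 1/(2 + O(2))) = 310177*(4*(-5) - 1/(2 + 0)) = 310177*(-20 - 1/2) = 310177*(-20 - 1*½) = 310177*(-20 - ½) = 310177*(-41/2) = -12717257/2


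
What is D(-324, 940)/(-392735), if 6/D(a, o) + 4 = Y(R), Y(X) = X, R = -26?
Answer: 1/1963675 ≈ 5.0925e-7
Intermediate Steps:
D(a, o) = -1/5 (D(a, o) = 6/(-4 - 26) = 6/(-30) = 6*(-1/30) = -1/5)
D(-324, 940)/(-392735) = -1/5/(-392735) = -1/5*(-1/392735) = 1/1963675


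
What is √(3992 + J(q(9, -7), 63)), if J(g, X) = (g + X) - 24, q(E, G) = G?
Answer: 2*√1006 ≈ 63.435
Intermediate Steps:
J(g, X) = -24 + X + g (J(g, X) = (X + g) - 24 = -24 + X + g)
√(3992 + J(q(9, -7), 63)) = √(3992 + (-24 + 63 - 7)) = √(3992 + 32) = √4024 = 2*√1006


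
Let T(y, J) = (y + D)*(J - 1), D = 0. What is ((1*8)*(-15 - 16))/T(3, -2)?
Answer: 248/9 ≈ 27.556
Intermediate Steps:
T(y, J) = y*(-1 + J) (T(y, J) = (y + 0)*(J - 1) = y*(-1 + J))
((1*8)*(-15 - 16))/T(3, -2) = ((1*8)*(-15 - 16))/((3*(-1 - 2))) = (8*(-31))/((3*(-3))) = -248/(-9) = -248*(-⅑) = 248/9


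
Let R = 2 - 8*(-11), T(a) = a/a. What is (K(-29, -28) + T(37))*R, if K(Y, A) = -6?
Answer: -450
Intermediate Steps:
T(a) = 1
R = 90 (R = 2 + 88 = 90)
(K(-29, -28) + T(37))*R = (-6 + 1)*90 = -5*90 = -450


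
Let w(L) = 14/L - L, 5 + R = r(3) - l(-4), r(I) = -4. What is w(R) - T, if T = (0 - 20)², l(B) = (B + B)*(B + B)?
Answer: -23885/73 ≈ -327.19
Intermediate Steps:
l(B) = 4*B² (l(B) = (2*B)*(2*B) = 4*B²)
T = 400 (T = (-20)² = 400)
R = -73 (R = -5 + (-4 - 4*(-4)²) = -5 + (-4 - 4*16) = -5 + (-4 - 1*64) = -5 + (-4 - 64) = -5 - 68 = -73)
w(L) = -L + 14/L
w(R) - T = (-1*(-73) + 14/(-73)) - 1*400 = (73 + 14*(-1/73)) - 400 = (73 - 14/73) - 400 = 5315/73 - 400 = -23885/73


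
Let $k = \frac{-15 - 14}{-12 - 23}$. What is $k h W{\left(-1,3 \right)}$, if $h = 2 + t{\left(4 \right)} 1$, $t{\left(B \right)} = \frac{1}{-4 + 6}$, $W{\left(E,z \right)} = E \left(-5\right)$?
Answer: $\frac{145}{14} \approx 10.357$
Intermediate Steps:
$W{\left(E,z \right)} = - 5 E$
$k = \frac{29}{35}$ ($k = - \frac{29}{-35} = \left(-29\right) \left(- \frac{1}{35}\right) = \frac{29}{35} \approx 0.82857$)
$t{\left(B \right)} = \frac{1}{2}$
$h = \frac{5}{2}$ ($h = 2 + \frac{1}{2} \cdot 1 = 2 + \frac{1}{2} = \frac{5}{2} \approx 2.5$)
$k h W{\left(-1,3 \right)} = \frac{29}{35} \cdot \frac{5}{2} \left(\left(-5\right) \left(-1\right)\right) = \frac{29}{14} \cdot 5 = \frac{145}{14}$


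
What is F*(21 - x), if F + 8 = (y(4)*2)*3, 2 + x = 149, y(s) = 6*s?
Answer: -17136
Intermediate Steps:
x = 147 (x = -2 + 149 = 147)
F = 136 (F = -8 + ((6*4)*2)*3 = -8 + (24*2)*3 = -8 + 48*3 = -8 + 144 = 136)
F*(21 - x) = 136*(21 - 1*147) = 136*(21 - 147) = 136*(-126) = -17136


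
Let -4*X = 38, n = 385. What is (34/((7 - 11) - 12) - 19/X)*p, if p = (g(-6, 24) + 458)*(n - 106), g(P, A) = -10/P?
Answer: -128247/8 ≈ -16031.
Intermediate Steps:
X = -19/2 (X = -¼*38 = -19/2 ≈ -9.5000)
p = 128247 (p = (-10/(-6) + 458)*(385 - 106) = (-10*(-⅙) + 458)*279 = (5/3 + 458)*279 = (1379/3)*279 = 128247)
(34/((7 - 11) - 12) - 19/X)*p = (34/((7 - 11) - 12) - 19/(-19/2))*128247 = (34/(-4 - 12) - 19*(-2/19))*128247 = (34/(-16) + 2)*128247 = (34*(-1/16) + 2)*128247 = (-17/8 + 2)*128247 = -⅛*128247 = -128247/8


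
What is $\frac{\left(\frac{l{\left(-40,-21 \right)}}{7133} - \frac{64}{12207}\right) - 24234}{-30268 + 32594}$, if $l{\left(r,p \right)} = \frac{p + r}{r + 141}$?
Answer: $- \frac{213121734193993}{20455601417706} \approx -10.419$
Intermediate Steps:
$l{\left(r,p \right)} = \frac{p + r}{141 + r}$
$\frac{\left(\frac{l{\left(-40,-21 \right)}}{7133} - \frac{64}{12207}\right) - 24234}{-30268 + 32594} = \frac{\left(\frac{\frac{1}{141 - 40} \left(-21 - 40\right)}{7133} - \frac{64}{12207}\right) - 24234}{-30268 + 32594} = \frac{\left(\frac{1}{101} \left(-61\right) \frac{1}{7133} - \frac{64}{12207}\right) - 24234}{2326} = \left(\left(\frac{1}{101} \left(-61\right) \frac{1}{7133} - \frac{64}{12207}\right) - 24234\right) \frac{1}{2326} = \left(\left(\left(- \frac{61}{101}\right) \frac{1}{7133} - \frac{64}{12207}\right) - 24234\right) \frac{1}{2326} = \left(\left(- \frac{61}{720433} - \frac{64}{12207}\right) - 24234\right) \frac{1}{2326} = \left(- \frac{46852339}{8794325631} - 24234\right) \frac{1}{2326} = \left(- \frac{213121734193993}{8794325631}\right) \frac{1}{2326} = - \frac{213121734193993}{20455601417706}$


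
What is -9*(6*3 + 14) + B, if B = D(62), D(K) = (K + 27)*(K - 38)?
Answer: 1848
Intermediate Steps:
D(K) = (-38 + K)*(27 + K) (D(K) = (27 + K)*(-38 + K) = (-38 + K)*(27 + K))
B = 2136 (B = -1026 + 62² - 11*62 = -1026 + 3844 - 682 = 2136)
-9*(6*3 + 14) + B = -9*(6*3 + 14) + 2136 = -9*(18 + 14) + 2136 = -9*32 + 2136 = -288 + 2136 = 1848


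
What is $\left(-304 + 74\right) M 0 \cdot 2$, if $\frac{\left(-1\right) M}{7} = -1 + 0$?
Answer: $0$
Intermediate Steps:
$M = 7$ ($M = - 7 \left(-1 + 0\right) = \left(-7\right) \left(-1\right) = 7$)
$\left(-304 + 74\right) M 0 \cdot 2 = \left(-304 + 74\right) 7 \cdot 0 \cdot 2 = - 230 \cdot 0 \cdot 2 = \left(-230\right) 0 = 0$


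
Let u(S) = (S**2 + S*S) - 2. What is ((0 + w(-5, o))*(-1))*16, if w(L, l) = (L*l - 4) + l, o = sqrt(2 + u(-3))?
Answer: 64 + 192*sqrt(2) ≈ 335.53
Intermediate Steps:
u(S) = -2 + 2*S**2 (u(S) = (S**2 + S**2) - 2 = 2*S**2 - 2 = -2 + 2*S**2)
o = 3*sqrt(2) (o = sqrt(2 + (-2 + 2*(-3)**2)) = sqrt(2 + (-2 + 2*9)) = sqrt(2 + (-2 + 18)) = sqrt(2 + 16) = sqrt(18) = 3*sqrt(2) ≈ 4.2426)
w(L, l) = -4 + l + L*l (w(L, l) = (-4 + L*l) + l = -4 + l + L*l)
((0 + w(-5, o))*(-1))*16 = ((0 + (-4 + 3*sqrt(2) - 15*sqrt(2)))*(-1))*16 = ((0 + (-4 - 12*sqrt(2)))*(-1))*16 = ((-4 - 12*sqrt(2))*(-1))*16 = (4 + 12*sqrt(2))*16 = 64 + 192*sqrt(2)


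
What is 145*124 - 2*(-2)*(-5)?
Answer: 17960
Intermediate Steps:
145*124 - 2*(-2)*(-5) = 17980 + 4*(-5) = 17980 - 20 = 17960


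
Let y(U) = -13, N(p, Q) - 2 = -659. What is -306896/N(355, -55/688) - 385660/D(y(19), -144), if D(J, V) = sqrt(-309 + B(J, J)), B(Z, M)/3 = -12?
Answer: 306896/657 + 77132*I*sqrt(345)/69 ≈ 467.12 + 20763.0*I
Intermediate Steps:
N(p, Q) = -657 (N(p, Q) = 2 - 659 = -657)
B(Z, M) = -36 (B(Z, M) = 3*(-12) = -36)
D(J, V) = I*sqrt(345) (D(J, V) = sqrt(-309 - 36) = sqrt(-345) = I*sqrt(345))
-306896/N(355, -55/688) - 385660/D(y(19), -144) = -306896/(-657) - 385660*(-I*sqrt(345)/345) = -306896*(-1/657) - (-77132)*I*sqrt(345)/69 = 306896/657 + 77132*I*sqrt(345)/69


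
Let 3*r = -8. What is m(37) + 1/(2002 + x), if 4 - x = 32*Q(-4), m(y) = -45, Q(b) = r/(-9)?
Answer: -2425743/53906 ≈ -45.000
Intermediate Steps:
r = -8/3 (r = (1/3)*(-8) = -8/3 ≈ -2.6667)
Q(b) = 8/27 (Q(b) = -8/3/(-9) = -8/3*(-1/9) = 8/27)
x = -148/27 (x = 4 - 32*8/27 = 4 - 1*256/27 = 4 - 256/27 = -148/27 ≈ -5.4815)
m(37) + 1/(2002 + x) = -45 + 1/(2002 - 148/27) = -45 + 1/(53906/27) = -45 + 27/53906 = -2425743/53906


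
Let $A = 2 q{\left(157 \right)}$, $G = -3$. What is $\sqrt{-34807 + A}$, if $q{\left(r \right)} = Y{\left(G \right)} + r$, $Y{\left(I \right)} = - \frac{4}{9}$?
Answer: $\frac{i \sqrt{310445}}{3} \approx 185.73 i$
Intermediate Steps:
$Y{\left(I \right)} = - \frac{4}{9}$ ($Y{\left(I \right)} = \left(-4\right) \frac{1}{9} = - \frac{4}{9}$)
$q{\left(r \right)} = - \frac{4}{9} + r$
$A = \frac{2818}{9}$ ($A = 2 \left(- \frac{4}{9} + 157\right) = 2 \cdot \frac{1409}{9} = \frac{2818}{9} \approx 313.11$)
$\sqrt{-34807 + A} = \sqrt{-34807 + \frac{2818}{9}} = \sqrt{- \frac{310445}{9}} = \frac{i \sqrt{310445}}{3}$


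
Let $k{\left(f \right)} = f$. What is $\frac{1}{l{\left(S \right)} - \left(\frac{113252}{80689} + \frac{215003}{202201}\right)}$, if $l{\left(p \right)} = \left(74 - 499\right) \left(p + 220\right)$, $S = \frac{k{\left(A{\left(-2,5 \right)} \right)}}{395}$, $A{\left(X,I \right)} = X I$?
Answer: $- \frac{1288916322631}{120502987674515651} \approx -1.0696 \cdot 10^{-5}$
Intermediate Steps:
$A{\left(X,I \right)} = I X$
$S = - \frac{2}{79}$ ($S = \frac{5 \left(-2\right)}{395} = \left(-10\right) \frac{1}{395} = - \frac{2}{79} \approx -0.025316$)
$l{\left(p \right)} = -93500 - 425 p$ ($l{\left(p \right)} = - 425 \left(220 + p\right) = -93500 - 425 p$)
$\frac{1}{l{\left(S \right)} - \left(\frac{113252}{80689} + \frac{215003}{202201}\right)} = \frac{1}{\left(-93500 - - \frac{850}{79}\right) - \left(\frac{113252}{80689} + \frac{215003}{202201}\right)} = \frac{1}{\left(-93500 + \frac{850}{79}\right) - \frac{40248044719}{16315396489}} = \frac{1}{- \frac{7385650}{79} - \frac{40248044719}{16315396489}} = \frac{1}{- \frac{120502987674515651}{1288916322631}} = - \frac{1288916322631}{120502987674515651}$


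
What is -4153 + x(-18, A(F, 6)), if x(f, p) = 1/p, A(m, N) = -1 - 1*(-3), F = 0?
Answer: -8305/2 ≈ -4152.5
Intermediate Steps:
A(m, N) = 2 (A(m, N) = -1 + 3 = 2)
-4153 + x(-18, A(F, 6)) = -4153 + 1/2 = -4153 + ½ = -8305/2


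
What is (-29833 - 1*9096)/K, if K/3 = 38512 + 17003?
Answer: -38929/166545 ≈ -0.23374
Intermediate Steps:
K = 166545 (K = 3*(38512 + 17003) = 3*55515 = 166545)
(-29833 - 1*9096)/K = (-29833 - 1*9096)/166545 = (-29833 - 9096)*(1/166545) = -38929*1/166545 = -38929/166545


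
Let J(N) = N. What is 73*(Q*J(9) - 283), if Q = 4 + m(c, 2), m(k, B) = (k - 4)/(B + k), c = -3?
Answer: -13432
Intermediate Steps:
m(k, B) = (-4 + k)/(B + k)
Q = 11 (Q = 4 + (-4 - 3)/(2 - 3) = 4 - 7/(-1) = 4 - 1*(-7) = 4 + 7 = 11)
73*(Q*J(9) - 283) = 73*(11*9 - 283) = 73*(99 - 283) = 73*(-184) = -13432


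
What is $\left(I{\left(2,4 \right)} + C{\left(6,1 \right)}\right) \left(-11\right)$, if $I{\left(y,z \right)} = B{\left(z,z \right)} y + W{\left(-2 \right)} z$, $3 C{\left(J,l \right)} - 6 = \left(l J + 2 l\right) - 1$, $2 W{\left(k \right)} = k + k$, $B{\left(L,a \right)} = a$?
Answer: $- \frac{143}{3} \approx -47.667$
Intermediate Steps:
$W{\left(k \right)} = k$ ($W{\left(k \right)} = \frac{k + k}{2} = \frac{2 k}{2} = k$)
$C{\left(J,l \right)} = \frac{5}{3} + \frac{2 l}{3} + \frac{J l}{3}$ ($C{\left(J,l \right)} = 2 + \frac{\left(l J + 2 l\right) - 1}{3} = 2 + \frac{\left(J l + 2 l\right) - 1}{3} = 2 + \frac{\left(2 l + J l\right) - 1}{3} = 2 + \frac{-1 + 2 l + J l}{3} = 2 + \left(- \frac{1}{3} + \frac{2 l}{3} + \frac{J l}{3}\right) = \frac{5}{3} + \frac{2 l}{3} + \frac{J l}{3}$)
$I{\left(y,z \right)} = - 2 z + y z$ ($I{\left(y,z \right)} = z y - 2 z = y z - 2 z = - 2 z + y z$)
$\left(I{\left(2,4 \right)} + C{\left(6,1 \right)}\right) \left(-11\right) = \left(4 \left(-2 + 2\right) + \left(\frac{5}{3} + \frac{2}{3} \cdot 1 + \frac{1}{3} \cdot 6 \cdot 1\right)\right) \left(-11\right) = \left(4 \cdot 0 + \left(\frac{5}{3} + \frac{2}{3} + 2\right)\right) \left(-11\right) = \left(0 + \frac{13}{3}\right) \left(-11\right) = \frac{13}{3} \left(-11\right) = - \frac{143}{3}$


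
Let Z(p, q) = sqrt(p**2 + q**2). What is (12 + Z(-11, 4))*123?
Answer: 1476 + 123*sqrt(137) ≈ 2915.7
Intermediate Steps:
(12 + Z(-11, 4))*123 = (12 + sqrt((-11)**2 + 4**2))*123 = (12 + sqrt(121 + 16))*123 = (12 + sqrt(137))*123 = 1476 + 123*sqrt(137)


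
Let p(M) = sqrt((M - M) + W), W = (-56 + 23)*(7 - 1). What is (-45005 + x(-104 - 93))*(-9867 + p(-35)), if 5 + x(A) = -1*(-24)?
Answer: 443876862 - 134958*I*sqrt(22) ≈ 4.4388e+8 - 6.3301e+5*I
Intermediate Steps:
x(A) = 19 (x(A) = -5 - 1*(-24) = -5 + 24 = 19)
W = -198 (W = -33*6 = -198)
p(M) = 3*I*sqrt(22) (p(M) = sqrt((M - M) - 198) = sqrt(0 - 198) = sqrt(-198) = 3*I*sqrt(22))
(-45005 + x(-104 - 93))*(-9867 + p(-35)) = (-45005 + 19)*(-9867 + 3*I*sqrt(22)) = -44986*(-9867 + 3*I*sqrt(22)) = 443876862 - 134958*I*sqrt(22)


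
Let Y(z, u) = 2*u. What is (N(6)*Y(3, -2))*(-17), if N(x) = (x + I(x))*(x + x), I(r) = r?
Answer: 9792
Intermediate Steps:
N(x) = 4*x² (N(x) = (x + x)*(x + x) = (2*x)*(2*x) = 4*x²)
(N(6)*Y(3, -2))*(-17) = ((4*6²)*(2*(-2)))*(-17) = ((4*36)*(-4))*(-17) = (144*(-4))*(-17) = -576*(-17) = 9792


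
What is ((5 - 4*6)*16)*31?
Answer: -9424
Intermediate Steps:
((5 - 4*6)*16)*31 = ((5 - 24)*16)*31 = -19*16*31 = -304*31 = -9424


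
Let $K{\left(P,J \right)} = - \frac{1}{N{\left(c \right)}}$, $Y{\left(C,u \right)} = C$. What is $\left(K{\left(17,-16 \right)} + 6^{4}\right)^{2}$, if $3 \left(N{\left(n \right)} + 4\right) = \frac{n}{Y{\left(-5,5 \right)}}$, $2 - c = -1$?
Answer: $\frac{740982841}{441} \approx 1.6802 \cdot 10^{6}$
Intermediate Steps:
$c = 3$ ($c = 2 - -1 = 2 + 1 = 3$)
$N{\left(n \right)} = -4 - \frac{n}{15}$ ($N{\left(n \right)} = -4 + \frac{n \frac{1}{-5}}{3} = -4 + \frac{n \left(- \frac{1}{5}\right)}{3} = -4 + \frac{\left(- \frac{1}{5}\right) n}{3} = -4 - \frac{n}{15}$)
$K{\left(P,J \right)} = \frac{5}{21}$ ($K{\left(P,J \right)} = - \frac{1}{-4 - \frac{1}{5}} = - \frac{1}{- \frac{21}{5}} = \left(-1\right) \left(- \frac{5}{21}\right) = \frac{5}{21}$)
$\left(K{\left(17,-16 \right)} + 6^{4}\right)^{2} = \left(\frac{5}{21} + 6^{4}\right)^{2} = \left(\frac{5}{21} + 1296\right)^{2} = \left(\frac{27221}{21}\right)^{2} = \frac{740982841}{441}$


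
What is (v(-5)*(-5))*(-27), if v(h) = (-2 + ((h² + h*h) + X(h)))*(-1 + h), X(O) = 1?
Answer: -39690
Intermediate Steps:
v(h) = (-1 + h)*(-1 + 2*h²) (v(h) = (-2 + ((h² + h*h) + 1))*(-1 + h) = (-2 + ((h² + h²) + 1))*(-1 + h) = (-2 + (2*h² + 1))*(-1 + h) = (-2 + (1 + 2*h²))*(-1 + h) = (-1 + 2*h²)*(-1 + h) = (-1 + h)*(-1 + 2*h²))
(v(-5)*(-5))*(-27) = ((1 - 1*(-5) - 2*(-5)² + 2*(-5)³)*(-5))*(-27) = ((1 + 5 - 2*25 + 2*(-125))*(-5))*(-27) = ((1 + 5 - 50 - 250)*(-5))*(-27) = -294*(-5)*(-27) = 1470*(-27) = -39690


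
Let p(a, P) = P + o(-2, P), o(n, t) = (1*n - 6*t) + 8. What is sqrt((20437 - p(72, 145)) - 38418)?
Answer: 3*I*sqrt(1918) ≈ 131.39*I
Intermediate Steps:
o(n, t) = 8 + n - 6*t (o(n, t) = (n - 6*t) + 8 = 8 + n - 6*t)
p(a, P) = 6 - 5*P (p(a, P) = P + (8 - 2 - 6*P) = P + (6 - 6*P) = 6 - 5*P)
sqrt((20437 - p(72, 145)) - 38418) = sqrt((20437 - (6 - 5*145)) - 38418) = sqrt((20437 - (6 - 725)) - 38418) = sqrt((20437 - 1*(-719)) - 38418) = sqrt((20437 + 719) - 38418) = sqrt(21156 - 38418) = sqrt(-17262) = 3*I*sqrt(1918)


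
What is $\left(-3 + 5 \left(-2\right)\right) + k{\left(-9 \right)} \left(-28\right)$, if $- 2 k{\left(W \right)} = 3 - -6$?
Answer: $113$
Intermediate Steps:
$k{\left(W \right)} = - \frac{9}{2}$ ($k{\left(W \right)} = - \frac{3 - -6}{2} = - \frac{3 + 6}{2} = \left(- \frac{1}{2}\right) 9 = - \frac{9}{2}$)
$\left(-3 + 5 \left(-2\right)\right) + k{\left(-9 \right)} \left(-28\right) = \left(-3 + 5 \left(-2\right)\right) - -126 = \left(-3 - 10\right) + 126 = -13 + 126 = 113$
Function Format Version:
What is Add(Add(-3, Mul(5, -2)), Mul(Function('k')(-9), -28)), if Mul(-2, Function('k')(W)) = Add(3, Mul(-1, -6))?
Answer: 113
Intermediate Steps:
Function('k')(W) = Rational(-9, 2) (Function('k')(W) = Mul(Rational(-1, 2), Add(3, Mul(-1, -6))) = Mul(Rational(-1, 2), Add(3, 6)) = Mul(Rational(-1, 2), 9) = Rational(-9, 2))
Add(Add(-3, Mul(5, -2)), Mul(Function('k')(-9), -28)) = Add(Add(-3, Mul(5, -2)), Mul(Rational(-9, 2), -28)) = Add(Add(-3, -10), 126) = Add(-13, 126) = 113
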